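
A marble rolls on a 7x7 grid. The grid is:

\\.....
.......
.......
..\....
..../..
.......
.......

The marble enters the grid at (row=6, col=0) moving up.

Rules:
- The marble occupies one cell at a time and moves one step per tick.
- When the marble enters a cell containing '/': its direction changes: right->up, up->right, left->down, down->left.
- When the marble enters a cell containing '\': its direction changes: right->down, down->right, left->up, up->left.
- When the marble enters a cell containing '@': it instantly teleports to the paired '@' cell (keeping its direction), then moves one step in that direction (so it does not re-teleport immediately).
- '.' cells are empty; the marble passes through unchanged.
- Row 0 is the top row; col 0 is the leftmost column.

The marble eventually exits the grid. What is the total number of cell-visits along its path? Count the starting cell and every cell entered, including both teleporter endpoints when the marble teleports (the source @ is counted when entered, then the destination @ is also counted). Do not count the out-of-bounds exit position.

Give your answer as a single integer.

Answer: 7

Derivation:
Step 1: enter (6,0), '.' pass, move up to (5,0)
Step 2: enter (5,0), '.' pass, move up to (4,0)
Step 3: enter (4,0), '.' pass, move up to (3,0)
Step 4: enter (3,0), '.' pass, move up to (2,0)
Step 5: enter (2,0), '.' pass, move up to (1,0)
Step 6: enter (1,0), '.' pass, move up to (0,0)
Step 7: enter (0,0), '\' deflects up->left, move left to (0,-1)
Step 8: at (0,-1) — EXIT via left edge, pos 0
Path length (cell visits): 7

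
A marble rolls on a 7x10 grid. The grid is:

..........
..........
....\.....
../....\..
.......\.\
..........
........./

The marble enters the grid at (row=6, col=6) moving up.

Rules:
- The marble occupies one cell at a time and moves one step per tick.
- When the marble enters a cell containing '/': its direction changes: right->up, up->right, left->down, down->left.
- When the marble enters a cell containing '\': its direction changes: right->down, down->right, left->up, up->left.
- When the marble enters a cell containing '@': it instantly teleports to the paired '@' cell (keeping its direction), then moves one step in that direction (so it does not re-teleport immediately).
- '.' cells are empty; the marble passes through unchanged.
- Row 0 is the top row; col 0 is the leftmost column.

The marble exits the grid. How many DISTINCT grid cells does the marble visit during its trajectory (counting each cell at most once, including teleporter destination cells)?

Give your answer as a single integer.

Step 1: enter (6,6), '.' pass, move up to (5,6)
Step 2: enter (5,6), '.' pass, move up to (4,6)
Step 3: enter (4,6), '.' pass, move up to (3,6)
Step 4: enter (3,6), '.' pass, move up to (2,6)
Step 5: enter (2,6), '.' pass, move up to (1,6)
Step 6: enter (1,6), '.' pass, move up to (0,6)
Step 7: enter (0,6), '.' pass, move up to (-1,6)
Step 8: at (-1,6) — EXIT via top edge, pos 6
Distinct cells visited: 7 (path length 7)

Answer: 7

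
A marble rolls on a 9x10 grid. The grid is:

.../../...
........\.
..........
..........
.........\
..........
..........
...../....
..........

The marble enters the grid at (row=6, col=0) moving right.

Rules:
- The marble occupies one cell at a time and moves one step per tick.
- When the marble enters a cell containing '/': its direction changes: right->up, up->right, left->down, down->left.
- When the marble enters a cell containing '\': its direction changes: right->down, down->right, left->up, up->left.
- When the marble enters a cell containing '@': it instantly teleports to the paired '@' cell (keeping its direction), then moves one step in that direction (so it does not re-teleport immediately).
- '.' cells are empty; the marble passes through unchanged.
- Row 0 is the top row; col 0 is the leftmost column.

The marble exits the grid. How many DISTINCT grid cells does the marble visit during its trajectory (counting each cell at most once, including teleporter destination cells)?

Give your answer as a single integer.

Answer: 10

Derivation:
Step 1: enter (6,0), '.' pass, move right to (6,1)
Step 2: enter (6,1), '.' pass, move right to (6,2)
Step 3: enter (6,2), '.' pass, move right to (6,3)
Step 4: enter (6,3), '.' pass, move right to (6,4)
Step 5: enter (6,4), '.' pass, move right to (6,5)
Step 6: enter (6,5), '.' pass, move right to (6,6)
Step 7: enter (6,6), '.' pass, move right to (6,7)
Step 8: enter (6,7), '.' pass, move right to (6,8)
Step 9: enter (6,8), '.' pass, move right to (6,9)
Step 10: enter (6,9), '.' pass, move right to (6,10)
Step 11: at (6,10) — EXIT via right edge, pos 6
Distinct cells visited: 10 (path length 10)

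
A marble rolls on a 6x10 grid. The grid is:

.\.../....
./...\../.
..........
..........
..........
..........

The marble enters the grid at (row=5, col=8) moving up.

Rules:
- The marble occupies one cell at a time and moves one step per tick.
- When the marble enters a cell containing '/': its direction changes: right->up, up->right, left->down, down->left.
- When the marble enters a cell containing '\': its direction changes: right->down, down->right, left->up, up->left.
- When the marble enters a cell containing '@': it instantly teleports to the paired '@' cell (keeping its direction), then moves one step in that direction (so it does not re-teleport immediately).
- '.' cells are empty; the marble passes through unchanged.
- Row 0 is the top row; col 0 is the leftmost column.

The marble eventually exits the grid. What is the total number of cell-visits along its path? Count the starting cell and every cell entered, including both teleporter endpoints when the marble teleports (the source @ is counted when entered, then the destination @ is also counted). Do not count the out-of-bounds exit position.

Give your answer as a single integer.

Step 1: enter (5,8), '.' pass, move up to (4,8)
Step 2: enter (4,8), '.' pass, move up to (3,8)
Step 3: enter (3,8), '.' pass, move up to (2,8)
Step 4: enter (2,8), '.' pass, move up to (1,8)
Step 5: enter (1,8), '/' deflects up->right, move right to (1,9)
Step 6: enter (1,9), '.' pass, move right to (1,10)
Step 7: at (1,10) — EXIT via right edge, pos 1
Path length (cell visits): 6

Answer: 6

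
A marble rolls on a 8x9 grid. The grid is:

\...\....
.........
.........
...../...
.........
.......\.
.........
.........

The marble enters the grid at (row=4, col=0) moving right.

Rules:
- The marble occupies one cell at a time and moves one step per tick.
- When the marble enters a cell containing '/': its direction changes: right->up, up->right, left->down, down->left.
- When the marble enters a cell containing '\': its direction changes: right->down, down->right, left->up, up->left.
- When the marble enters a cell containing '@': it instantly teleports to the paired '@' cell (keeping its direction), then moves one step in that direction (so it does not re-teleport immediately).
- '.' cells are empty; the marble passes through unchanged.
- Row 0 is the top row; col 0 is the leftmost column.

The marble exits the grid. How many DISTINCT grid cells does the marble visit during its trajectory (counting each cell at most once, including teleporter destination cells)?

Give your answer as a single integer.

Answer: 9

Derivation:
Step 1: enter (4,0), '.' pass, move right to (4,1)
Step 2: enter (4,1), '.' pass, move right to (4,2)
Step 3: enter (4,2), '.' pass, move right to (4,3)
Step 4: enter (4,3), '.' pass, move right to (4,4)
Step 5: enter (4,4), '.' pass, move right to (4,5)
Step 6: enter (4,5), '.' pass, move right to (4,6)
Step 7: enter (4,6), '.' pass, move right to (4,7)
Step 8: enter (4,7), '.' pass, move right to (4,8)
Step 9: enter (4,8), '.' pass, move right to (4,9)
Step 10: at (4,9) — EXIT via right edge, pos 4
Distinct cells visited: 9 (path length 9)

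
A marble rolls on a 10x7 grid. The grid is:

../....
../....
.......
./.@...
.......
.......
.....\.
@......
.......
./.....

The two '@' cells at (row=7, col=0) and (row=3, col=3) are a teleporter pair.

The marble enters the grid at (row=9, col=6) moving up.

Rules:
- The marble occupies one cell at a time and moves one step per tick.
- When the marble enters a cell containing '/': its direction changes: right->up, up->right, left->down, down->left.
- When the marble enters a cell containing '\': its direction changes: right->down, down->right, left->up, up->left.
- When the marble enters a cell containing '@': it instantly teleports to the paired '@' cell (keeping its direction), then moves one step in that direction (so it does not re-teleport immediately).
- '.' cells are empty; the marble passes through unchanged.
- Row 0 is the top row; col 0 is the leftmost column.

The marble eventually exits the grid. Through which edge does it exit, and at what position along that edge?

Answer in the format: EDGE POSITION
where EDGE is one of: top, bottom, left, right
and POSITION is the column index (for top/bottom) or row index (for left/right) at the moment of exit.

Answer: top 6

Derivation:
Step 1: enter (9,6), '.' pass, move up to (8,6)
Step 2: enter (8,6), '.' pass, move up to (7,6)
Step 3: enter (7,6), '.' pass, move up to (6,6)
Step 4: enter (6,6), '.' pass, move up to (5,6)
Step 5: enter (5,6), '.' pass, move up to (4,6)
Step 6: enter (4,6), '.' pass, move up to (3,6)
Step 7: enter (3,6), '.' pass, move up to (2,6)
Step 8: enter (2,6), '.' pass, move up to (1,6)
Step 9: enter (1,6), '.' pass, move up to (0,6)
Step 10: enter (0,6), '.' pass, move up to (-1,6)
Step 11: at (-1,6) — EXIT via top edge, pos 6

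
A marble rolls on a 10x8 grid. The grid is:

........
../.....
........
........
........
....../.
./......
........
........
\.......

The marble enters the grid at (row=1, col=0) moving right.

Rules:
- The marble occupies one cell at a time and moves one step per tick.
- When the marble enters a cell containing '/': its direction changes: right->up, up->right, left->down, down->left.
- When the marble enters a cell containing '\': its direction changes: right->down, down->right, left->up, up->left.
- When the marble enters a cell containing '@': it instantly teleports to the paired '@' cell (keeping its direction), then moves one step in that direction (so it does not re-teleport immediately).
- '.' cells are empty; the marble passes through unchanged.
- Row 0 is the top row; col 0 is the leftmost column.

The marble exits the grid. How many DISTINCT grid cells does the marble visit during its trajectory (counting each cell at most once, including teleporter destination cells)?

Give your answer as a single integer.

Step 1: enter (1,0), '.' pass, move right to (1,1)
Step 2: enter (1,1), '.' pass, move right to (1,2)
Step 3: enter (1,2), '/' deflects right->up, move up to (0,2)
Step 4: enter (0,2), '.' pass, move up to (-1,2)
Step 5: at (-1,2) — EXIT via top edge, pos 2
Distinct cells visited: 4 (path length 4)

Answer: 4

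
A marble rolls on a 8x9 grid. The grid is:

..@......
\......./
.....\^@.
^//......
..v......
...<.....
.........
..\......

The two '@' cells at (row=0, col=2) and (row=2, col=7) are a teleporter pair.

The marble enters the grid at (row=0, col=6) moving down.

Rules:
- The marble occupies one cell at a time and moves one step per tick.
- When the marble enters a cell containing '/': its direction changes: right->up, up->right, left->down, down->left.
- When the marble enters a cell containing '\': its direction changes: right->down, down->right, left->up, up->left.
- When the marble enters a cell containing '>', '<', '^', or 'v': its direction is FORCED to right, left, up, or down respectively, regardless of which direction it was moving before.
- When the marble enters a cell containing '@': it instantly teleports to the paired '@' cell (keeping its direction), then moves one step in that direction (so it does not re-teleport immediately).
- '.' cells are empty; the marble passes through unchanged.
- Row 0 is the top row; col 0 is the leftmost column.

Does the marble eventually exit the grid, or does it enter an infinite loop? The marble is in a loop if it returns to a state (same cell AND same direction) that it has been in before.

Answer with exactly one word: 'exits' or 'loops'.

Step 1: enter (0,6), '.' pass, move down to (1,6)
Step 2: enter (1,6), '.' pass, move down to (2,6)
Step 3: enter (2,6), '^' forces down->up, move up to (1,6)
Step 4: enter (1,6), '.' pass, move up to (0,6)
Step 5: enter (0,6), '.' pass, move up to (-1,6)
Step 6: at (-1,6) — EXIT via top edge, pos 6

Answer: exits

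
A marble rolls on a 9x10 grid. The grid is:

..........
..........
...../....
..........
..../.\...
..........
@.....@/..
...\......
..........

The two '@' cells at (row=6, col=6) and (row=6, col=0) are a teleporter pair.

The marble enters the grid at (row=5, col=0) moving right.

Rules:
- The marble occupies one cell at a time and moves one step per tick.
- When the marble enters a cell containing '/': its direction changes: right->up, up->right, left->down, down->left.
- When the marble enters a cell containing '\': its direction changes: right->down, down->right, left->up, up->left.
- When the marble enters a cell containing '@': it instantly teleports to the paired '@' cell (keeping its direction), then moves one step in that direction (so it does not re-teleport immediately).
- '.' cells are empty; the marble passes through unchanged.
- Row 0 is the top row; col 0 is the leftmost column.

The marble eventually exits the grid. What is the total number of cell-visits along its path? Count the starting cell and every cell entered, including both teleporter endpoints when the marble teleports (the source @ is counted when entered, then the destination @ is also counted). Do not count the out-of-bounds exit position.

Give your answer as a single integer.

Answer: 10

Derivation:
Step 1: enter (5,0), '.' pass, move right to (5,1)
Step 2: enter (5,1), '.' pass, move right to (5,2)
Step 3: enter (5,2), '.' pass, move right to (5,3)
Step 4: enter (5,3), '.' pass, move right to (5,4)
Step 5: enter (5,4), '.' pass, move right to (5,5)
Step 6: enter (5,5), '.' pass, move right to (5,6)
Step 7: enter (5,6), '.' pass, move right to (5,7)
Step 8: enter (5,7), '.' pass, move right to (5,8)
Step 9: enter (5,8), '.' pass, move right to (5,9)
Step 10: enter (5,9), '.' pass, move right to (5,10)
Step 11: at (5,10) — EXIT via right edge, pos 5
Path length (cell visits): 10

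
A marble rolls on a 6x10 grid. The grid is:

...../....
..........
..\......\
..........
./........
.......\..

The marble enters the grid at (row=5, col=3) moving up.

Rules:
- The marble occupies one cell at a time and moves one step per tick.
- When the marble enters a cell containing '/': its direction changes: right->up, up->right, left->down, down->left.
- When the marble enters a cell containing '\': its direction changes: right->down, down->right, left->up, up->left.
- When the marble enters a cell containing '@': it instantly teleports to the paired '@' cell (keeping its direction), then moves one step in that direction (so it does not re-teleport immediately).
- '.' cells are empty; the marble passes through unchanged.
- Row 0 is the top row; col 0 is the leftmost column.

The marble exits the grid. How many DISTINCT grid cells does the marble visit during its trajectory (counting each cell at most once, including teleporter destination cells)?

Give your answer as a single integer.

Answer: 6

Derivation:
Step 1: enter (5,3), '.' pass, move up to (4,3)
Step 2: enter (4,3), '.' pass, move up to (3,3)
Step 3: enter (3,3), '.' pass, move up to (2,3)
Step 4: enter (2,3), '.' pass, move up to (1,3)
Step 5: enter (1,3), '.' pass, move up to (0,3)
Step 6: enter (0,3), '.' pass, move up to (-1,3)
Step 7: at (-1,3) — EXIT via top edge, pos 3
Distinct cells visited: 6 (path length 6)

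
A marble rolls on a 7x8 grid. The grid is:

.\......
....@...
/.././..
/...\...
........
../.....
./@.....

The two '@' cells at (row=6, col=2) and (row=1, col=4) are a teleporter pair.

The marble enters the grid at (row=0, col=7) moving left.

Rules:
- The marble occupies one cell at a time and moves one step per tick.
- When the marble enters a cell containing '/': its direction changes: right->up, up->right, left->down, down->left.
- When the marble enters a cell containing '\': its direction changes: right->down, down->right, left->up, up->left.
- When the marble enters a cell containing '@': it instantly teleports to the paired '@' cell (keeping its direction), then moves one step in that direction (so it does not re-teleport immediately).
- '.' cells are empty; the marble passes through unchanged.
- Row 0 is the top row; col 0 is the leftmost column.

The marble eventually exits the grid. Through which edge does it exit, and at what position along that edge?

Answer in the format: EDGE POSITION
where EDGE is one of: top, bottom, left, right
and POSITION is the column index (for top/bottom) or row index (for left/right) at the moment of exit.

Answer: top 1

Derivation:
Step 1: enter (0,7), '.' pass, move left to (0,6)
Step 2: enter (0,6), '.' pass, move left to (0,5)
Step 3: enter (0,5), '.' pass, move left to (0,4)
Step 4: enter (0,4), '.' pass, move left to (0,3)
Step 5: enter (0,3), '.' pass, move left to (0,2)
Step 6: enter (0,2), '.' pass, move left to (0,1)
Step 7: enter (0,1), '\' deflects left->up, move up to (-1,1)
Step 8: at (-1,1) — EXIT via top edge, pos 1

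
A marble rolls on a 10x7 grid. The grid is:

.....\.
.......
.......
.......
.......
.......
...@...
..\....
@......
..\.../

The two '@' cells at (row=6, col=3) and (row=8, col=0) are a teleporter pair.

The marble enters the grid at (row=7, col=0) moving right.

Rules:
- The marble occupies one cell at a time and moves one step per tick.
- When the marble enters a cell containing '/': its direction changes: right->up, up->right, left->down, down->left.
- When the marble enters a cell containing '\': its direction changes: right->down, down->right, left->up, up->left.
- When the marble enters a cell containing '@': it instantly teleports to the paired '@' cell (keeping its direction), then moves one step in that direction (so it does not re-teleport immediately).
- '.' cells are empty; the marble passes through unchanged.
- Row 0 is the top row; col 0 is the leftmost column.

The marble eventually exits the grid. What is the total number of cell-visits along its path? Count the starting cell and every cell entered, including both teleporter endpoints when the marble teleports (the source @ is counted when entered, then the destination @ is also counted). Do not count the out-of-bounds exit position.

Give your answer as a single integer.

Step 1: enter (7,0), '.' pass, move right to (7,1)
Step 2: enter (7,1), '.' pass, move right to (7,2)
Step 3: enter (7,2), '\' deflects right->down, move down to (8,2)
Step 4: enter (8,2), '.' pass, move down to (9,2)
Step 5: enter (9,2), '\' deflects down->right, move right to (9,3)
Step 6: enter (9,3), '.' pass, move right to (9,4)
Step 7: enter (9,4), '.' pass, move right to (9,5)
Step 8: enter (9,5), '.' pass, move right to (9,6)
Step 9: enter (9,6), '/' deflects right->up, move up to (8,6)
Step 10: enter (8,6), '.' pass, move up to (7,6)
Step 11: enter (7,6), '.' pass, move up to (6,6)
Step 12: enter (6,6), '.' pass, move up to (5,6)
Step 13: enter (5,6), '.' pass, move up to (4,6)
Step 14: enter (4,6), '.' pass, move up to (3,6)
Step 15: enter (3,6), '.' pass, move up to (2,6)
Step 16: enter (2,6), '.' pass, move up to (1,6)
Step 17: enter (1,6), '.' pass, move up to (0,6)
Step 18: enter (0,6), '.' pass, move up to (-1,6)
Step 19: at (-1,6) — EXIT via top edge, pos 6
Path length (cell visits): 18

Answer: 18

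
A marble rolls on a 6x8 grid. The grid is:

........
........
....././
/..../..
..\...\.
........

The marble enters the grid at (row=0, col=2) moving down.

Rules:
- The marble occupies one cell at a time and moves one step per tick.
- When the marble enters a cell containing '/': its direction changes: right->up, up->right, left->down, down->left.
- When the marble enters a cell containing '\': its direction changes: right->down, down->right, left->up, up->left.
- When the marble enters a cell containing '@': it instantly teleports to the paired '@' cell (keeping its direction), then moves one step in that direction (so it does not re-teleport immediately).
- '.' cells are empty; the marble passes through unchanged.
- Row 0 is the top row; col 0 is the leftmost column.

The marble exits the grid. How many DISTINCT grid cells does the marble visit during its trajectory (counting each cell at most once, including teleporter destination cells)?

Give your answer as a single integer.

Step 1: enter (0,2), '.' pass, move down to (1,2)
Step 2: enter (1,2), '.' pass, move down to (2,2)
Step 3: enter (2,2), '.' pass, move down to (3,2)
Step 4: enter (3,2), '.' pass, move down to (4,2)
Step 5: enter (4,2), '\' deflects down->right, move right to (4,3)
Step 6: enter (4,3), '.' pass, move right to (4,4)
Step 7: enter (4,4), '.' pass, move right to (4,5)
Step 8: enter (4,5), '.' pass, move right to (4,6)
Step 9: enter (4,6), '\' deflects right->down, move down to (5,6)
Step 10: enter (5,6), '.' pass, move down to (6,6)
Step 11: at (6,6) — EXIT via bottom edge, pos 6
Distinct cells visited: 10 (path length 10)

Answer: 10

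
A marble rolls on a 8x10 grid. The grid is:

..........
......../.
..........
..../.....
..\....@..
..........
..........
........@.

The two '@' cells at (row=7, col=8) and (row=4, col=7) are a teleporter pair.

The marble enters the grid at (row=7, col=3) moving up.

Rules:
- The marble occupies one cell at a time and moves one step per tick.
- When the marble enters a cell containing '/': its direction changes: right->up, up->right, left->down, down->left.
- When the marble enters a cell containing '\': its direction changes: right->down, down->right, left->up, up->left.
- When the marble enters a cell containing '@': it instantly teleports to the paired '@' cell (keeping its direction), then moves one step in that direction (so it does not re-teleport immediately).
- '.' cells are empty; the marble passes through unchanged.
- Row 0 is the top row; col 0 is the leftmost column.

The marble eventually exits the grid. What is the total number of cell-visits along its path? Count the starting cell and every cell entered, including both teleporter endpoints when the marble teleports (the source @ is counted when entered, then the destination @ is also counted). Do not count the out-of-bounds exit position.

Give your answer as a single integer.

Step 1: enter (7,3), '.' pass, move up to (6,3)
Step 2: enter (6,3), '.' pass, move up to (5,3)
Step 3: enter (5,3), '.' pass, move up to (4,3)
Step 4: enter (4,3), '.' pass, move up to (3,3)
Step 5: enter (3,3), '.' pass, move up to (2,3)
Step 6: enter (2,3), '.' pass, move up to (1,3)
Step 7: enter (1,3), '.' pass, move up to (0,3)
Step 8: enter (0,3), '.' pass, move up to (-1,3)
Step 9: at (-1,3) — EXIT via top edge, pos 3
Path length (cell visits): 8

Answer: 8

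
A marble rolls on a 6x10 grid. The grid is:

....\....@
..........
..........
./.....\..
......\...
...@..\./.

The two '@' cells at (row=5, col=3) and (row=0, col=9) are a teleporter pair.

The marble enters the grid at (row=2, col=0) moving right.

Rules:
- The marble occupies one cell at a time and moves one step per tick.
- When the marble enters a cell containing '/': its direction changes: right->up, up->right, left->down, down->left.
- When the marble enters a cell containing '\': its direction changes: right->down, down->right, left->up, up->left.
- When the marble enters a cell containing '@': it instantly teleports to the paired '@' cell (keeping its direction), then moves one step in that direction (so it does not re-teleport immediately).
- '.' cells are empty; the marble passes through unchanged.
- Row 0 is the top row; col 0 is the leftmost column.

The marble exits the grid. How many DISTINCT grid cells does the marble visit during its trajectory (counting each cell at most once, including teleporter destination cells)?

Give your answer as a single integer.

Step 1: enter (2,0), '.' pass, move right to (2,1)
Step 2: enter (2,1), '.' pass, move right to (2,2)
Step 3: enter (2,2), '.' pass, move right to (2,3)
Step 4: enter (2,3), '.' pass, move right to (2,4)
Step 5: enter (2,4), '.' pass, move right to (2,5)
Step 6: enter (2,5), '.' pass, move right to (2,6)
Step 7: enter (2,6), '.' pass, move right to (2,7)
Step 8: enter (2,7), '.' pass, move right to (2,8)
Step 9: enter (2,8), '.' pass, move right to (2,9)
Step 10: enter (2,9), '.' pass, move right to (2,10)
Step 11: at (2,10) — EXIT via right edge, pos 2
Distinct cells visited: 10 (path length 10)

Answer: 10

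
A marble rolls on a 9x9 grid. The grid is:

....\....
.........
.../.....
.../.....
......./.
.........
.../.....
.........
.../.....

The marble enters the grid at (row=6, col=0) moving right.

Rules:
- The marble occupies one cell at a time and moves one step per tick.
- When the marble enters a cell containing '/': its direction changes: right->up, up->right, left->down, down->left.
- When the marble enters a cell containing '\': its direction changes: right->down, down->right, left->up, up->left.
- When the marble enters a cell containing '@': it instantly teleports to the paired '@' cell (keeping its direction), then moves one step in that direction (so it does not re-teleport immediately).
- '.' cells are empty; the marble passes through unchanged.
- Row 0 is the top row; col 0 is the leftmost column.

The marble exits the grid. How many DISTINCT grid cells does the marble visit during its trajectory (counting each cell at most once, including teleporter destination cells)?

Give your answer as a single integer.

Answer: 12

Derivation:
Step 1: enter (6,0), '.' pass, move right to (6,1)
Step 2: enter (6,1), '.' pass, move right to (6,2)
Step 3: enter (6,2), '.' pass, move right to (6,3)
Step 4: enter (6,3), '/' deflects right->up, move up to (5,3)
Step 5: enter (5,3), '.' pass, move up to (4,3)
Step 6: enter (4,3), '.' pass, move up to (3,3)
Step 7: enter (3,3), '/' deflects up->right, move right to (3,4)
Step 8: enter (3,4), '.' pass, move right to (3,5)
Step 9: enter (3,5), '.' pass, move right to (3,6)
Step 10: enter (3,6), '.' pass, move right to (3,7)
Step 11: enter (3,7), '.' pass, move right to (3,8)
Step 12: enter (3,8), '.' pass, move right to (3,9)
Step 13: at (3,9) — EXIT via right edge, pos 3
Distinct cells visited: 12 (path length 12)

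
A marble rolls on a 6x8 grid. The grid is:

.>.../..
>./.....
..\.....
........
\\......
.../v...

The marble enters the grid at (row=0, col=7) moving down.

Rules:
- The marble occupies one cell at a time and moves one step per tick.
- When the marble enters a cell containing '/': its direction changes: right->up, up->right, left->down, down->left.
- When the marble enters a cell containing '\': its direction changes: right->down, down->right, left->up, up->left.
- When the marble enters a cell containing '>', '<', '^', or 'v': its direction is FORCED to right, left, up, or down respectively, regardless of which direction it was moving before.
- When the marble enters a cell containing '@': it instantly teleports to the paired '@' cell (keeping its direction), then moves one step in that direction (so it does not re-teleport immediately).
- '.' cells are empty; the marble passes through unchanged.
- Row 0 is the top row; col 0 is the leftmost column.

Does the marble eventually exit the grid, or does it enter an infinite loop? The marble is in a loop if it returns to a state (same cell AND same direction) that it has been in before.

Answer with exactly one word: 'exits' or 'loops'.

Step 1: enter (0,7), '.' pass, move down to (1,7)
Step 2: enter (1,7), '.' pass, move down to (2,7)
Step 3: enter (2,7), '.' pass, move down to (3,7)
Step 4: enter (3,7), '.' pass, move down to (4,7)
Step 5: enter (4,7), '.' pass, move down to (5,7)
Step 6: enter (5,7), '.' pass, move down to (6,7)
Step 7: at (6,7) — EXIT via bottom edge, pos 7

Answer: exits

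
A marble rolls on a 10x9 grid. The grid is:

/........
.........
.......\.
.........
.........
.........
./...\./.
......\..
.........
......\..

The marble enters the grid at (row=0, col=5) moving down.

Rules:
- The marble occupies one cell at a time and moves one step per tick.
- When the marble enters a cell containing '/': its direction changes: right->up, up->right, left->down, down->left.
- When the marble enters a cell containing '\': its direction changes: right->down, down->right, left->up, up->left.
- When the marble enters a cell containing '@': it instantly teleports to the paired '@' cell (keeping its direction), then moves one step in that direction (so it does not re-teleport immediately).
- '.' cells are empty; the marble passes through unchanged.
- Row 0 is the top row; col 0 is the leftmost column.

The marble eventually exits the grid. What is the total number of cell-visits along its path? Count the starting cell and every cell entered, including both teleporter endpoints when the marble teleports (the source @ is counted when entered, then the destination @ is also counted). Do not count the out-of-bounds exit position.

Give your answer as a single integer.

Step 1: enter (0,5), '.' pass, move down to (1,5)
Step 2: enter (1,5), '.' pass, move down to (2,5)
Step 3: enter (2,5), '.' pass, move down to (3,5)
Step 4: enter (3,5), '.' pass, move down to (4,5)
Step 5: enter (4,5), '.' pass, move down to (5,5)
Step 6: enter (5,5), '.' pass, move down to (6,5)
Step 7: enter (6,5), '\' deflects down->right, move right to (6,6)
Step 8: enter (6,6), '.' pass, move right to (6,7)
Step 9: enter (6,7), '/' deflects right->up, move up to (5,7)
Step 10: enter (5,7), '.' pass, move up to (4,7)
Step 11: enter (4,7), '.' pass, move up to (3,7)
Step 12: enter (3,7), '.' pass, move up to (2,7)
Step 13: enter (2,7), '\' deflects up->left, move left to (2,6)
Step 14: enter (2,6), '.' pass, move left to (2,5)
Step 15: enter (2,5), '.' pass, move left to (2,4)
Step 16: enter (2,4), '.' pass, move left to (2,3)
Step 17: enter (2,3), '.' pass, move left to (2,2)
Step 18: enter (2,2), '.' pass, move left to (2,1)
Step 19: enter (2,1), '.' pass, move left to (2,0)
Step 20: enter (2,0), '.' pass, move left to (2,-1)
Step 21: at (2,-1) — EXIT via left edge, pos 2
Path length (cell visits): 20

Answer: 20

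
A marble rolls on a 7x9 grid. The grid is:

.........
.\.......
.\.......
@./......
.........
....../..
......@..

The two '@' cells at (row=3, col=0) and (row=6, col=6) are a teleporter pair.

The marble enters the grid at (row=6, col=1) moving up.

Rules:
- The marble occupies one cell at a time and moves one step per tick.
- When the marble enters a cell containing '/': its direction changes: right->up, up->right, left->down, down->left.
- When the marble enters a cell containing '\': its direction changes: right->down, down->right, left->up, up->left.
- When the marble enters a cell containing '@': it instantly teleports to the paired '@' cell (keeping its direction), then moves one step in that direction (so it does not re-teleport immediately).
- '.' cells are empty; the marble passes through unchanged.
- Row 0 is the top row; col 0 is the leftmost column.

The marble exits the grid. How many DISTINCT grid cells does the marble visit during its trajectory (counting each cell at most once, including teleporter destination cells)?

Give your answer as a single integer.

Step 1: enter (6,1), '.' pass, move up to (5,1)
Step 2: enter (5,1), '.' pass, move up to (4,1)
Step 3: enter (4,1), '.' pass, move up to (3,1)
Step 4: enter (3,1), '.' pass, move up to (2,1)
Step 5: enter (2,1), '\' deflects up->left, move left to (2,0)
Step 6: enter (2,0), '.' pass, move left to (2,-1)
Step 7: at (2,-1) — EXIT via left edge, pos 2
Distinct cells visited: 6 (path length 6)

Answer: 6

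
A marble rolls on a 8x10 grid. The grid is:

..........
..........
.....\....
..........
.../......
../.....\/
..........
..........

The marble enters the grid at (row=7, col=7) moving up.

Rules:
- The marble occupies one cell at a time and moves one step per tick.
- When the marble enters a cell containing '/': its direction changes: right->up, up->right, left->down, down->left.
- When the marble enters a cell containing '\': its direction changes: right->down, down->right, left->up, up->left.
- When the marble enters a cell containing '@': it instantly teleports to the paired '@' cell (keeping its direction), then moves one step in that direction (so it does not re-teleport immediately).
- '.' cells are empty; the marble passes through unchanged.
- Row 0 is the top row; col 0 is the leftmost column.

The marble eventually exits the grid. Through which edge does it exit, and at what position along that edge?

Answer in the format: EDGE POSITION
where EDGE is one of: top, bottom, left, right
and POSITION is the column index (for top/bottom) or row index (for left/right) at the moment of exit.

Answer: top 7

Derivation:
Step 1: enter (7,7), '.' pass, move up to (6,7)
Step 2: enter (6,7), '.' pass, move up to (5,7)
Step 3: enter (5,7), '.' pass, move up to (4,7)
Step 4: enter (4,7), '.' pass, move up to (3,7)
Step 5: enter (3,7), '.' pass, move up to (2,7)
Step 6: enter (2,7), '.' pass, move up to (1,7)
Step 7: enter (1,7), '.' pass, move up to (0,7)
Step 8: enter (0,7), '.' pass, move up to (-1,7)
Step 9: at (-1,7) — EXIT via top edge, pos 7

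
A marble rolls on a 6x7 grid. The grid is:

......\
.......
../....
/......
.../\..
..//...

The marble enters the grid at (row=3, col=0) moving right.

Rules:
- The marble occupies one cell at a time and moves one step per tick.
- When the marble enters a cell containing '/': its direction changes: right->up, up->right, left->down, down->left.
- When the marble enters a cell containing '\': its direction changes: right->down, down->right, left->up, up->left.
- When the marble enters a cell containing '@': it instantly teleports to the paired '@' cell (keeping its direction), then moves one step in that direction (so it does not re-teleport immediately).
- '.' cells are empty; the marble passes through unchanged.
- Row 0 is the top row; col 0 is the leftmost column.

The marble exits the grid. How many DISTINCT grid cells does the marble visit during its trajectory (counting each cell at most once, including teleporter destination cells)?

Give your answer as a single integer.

Step 1: enter (3,0), '/' deflects right->up, move up to (2,0)
Step 2: enter (2,0), '.' pass, move up to (1,0)
Step 3: enter (1,0), '.' pass, move up to (0,0)
Step 4: enter (0,0), '.' pass, move up to (-1,0)
Step 5: at (-1,0) — EXIT via top edge, pos 0
Distinct cells visited: 4 (path length 4)

Answer: 4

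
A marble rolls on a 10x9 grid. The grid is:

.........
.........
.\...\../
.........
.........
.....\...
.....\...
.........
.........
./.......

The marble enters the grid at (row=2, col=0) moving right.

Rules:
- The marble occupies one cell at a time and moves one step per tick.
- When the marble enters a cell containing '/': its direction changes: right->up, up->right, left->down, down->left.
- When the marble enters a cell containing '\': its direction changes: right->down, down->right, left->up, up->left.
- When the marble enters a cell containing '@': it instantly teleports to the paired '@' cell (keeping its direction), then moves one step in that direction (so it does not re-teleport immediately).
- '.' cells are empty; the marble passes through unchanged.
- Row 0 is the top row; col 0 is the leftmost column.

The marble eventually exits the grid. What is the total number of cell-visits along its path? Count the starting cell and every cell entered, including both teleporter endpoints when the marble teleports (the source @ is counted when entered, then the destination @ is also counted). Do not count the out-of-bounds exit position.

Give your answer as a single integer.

Step 1: enter (2,0), '.' pass, move right to (2,1)
Step 2: enter (2,1), '\' deflects right->down, move down to (3,1)
Step 3: enter (3,1), '.' pass, move down to (4,1)
Step 4: enter (4,1), '.' pass, move down to (5,1)
Step 5: enter (5,1), '.' pass, move down to (6,1)
Step 6: enter (6,1), '.' pass, move down to (7,1)
Step 7: enter (7,1), '.' pass, move down to (8,1)
Step 8: enter (8,1), '.' pass, move down to (9,1)
Step 9: enter (9,1), '/' deflects down->left, move left to (9,0)
Step 10: enter (9,0), '.' pass, move left to (9,-1)
Step 11: at (9,-1) — EXIT via left edge, pos 9
Path length (cell visits): 10

Answer: 10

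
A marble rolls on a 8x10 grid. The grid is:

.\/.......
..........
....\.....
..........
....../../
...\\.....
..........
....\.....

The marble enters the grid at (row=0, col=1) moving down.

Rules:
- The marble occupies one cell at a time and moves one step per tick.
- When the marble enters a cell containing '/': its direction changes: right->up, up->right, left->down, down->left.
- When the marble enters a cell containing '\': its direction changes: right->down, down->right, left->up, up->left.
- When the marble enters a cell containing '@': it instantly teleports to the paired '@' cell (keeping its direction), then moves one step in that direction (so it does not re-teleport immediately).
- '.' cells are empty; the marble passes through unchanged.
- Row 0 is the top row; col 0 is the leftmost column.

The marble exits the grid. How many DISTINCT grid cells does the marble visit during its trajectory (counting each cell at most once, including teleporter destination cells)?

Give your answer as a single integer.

Answer: 2

Derivation:
Step 1: enter (0,1), '\' deflects down->right, move right to (0,2)
Step 2: enter (0,2), '/' deflects right->up, move up to (-1,2)
Step 3: at (-1,2) — EXIT via top edge, pos 2
Distinct cells visited: 2 (path length 2)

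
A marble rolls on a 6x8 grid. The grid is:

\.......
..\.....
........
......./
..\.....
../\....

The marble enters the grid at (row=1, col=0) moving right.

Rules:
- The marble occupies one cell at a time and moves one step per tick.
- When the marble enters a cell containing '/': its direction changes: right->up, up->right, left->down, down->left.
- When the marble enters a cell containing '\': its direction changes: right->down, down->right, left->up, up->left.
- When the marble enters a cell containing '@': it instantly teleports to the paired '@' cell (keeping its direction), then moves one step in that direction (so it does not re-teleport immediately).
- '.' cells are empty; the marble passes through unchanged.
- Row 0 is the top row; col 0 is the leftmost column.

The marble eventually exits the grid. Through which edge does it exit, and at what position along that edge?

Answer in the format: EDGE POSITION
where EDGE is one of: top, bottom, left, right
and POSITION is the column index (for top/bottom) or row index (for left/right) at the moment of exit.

Answer: right 4

Derivation:
Step 1: enter (1,0), '.' pass, move right to (1,1)
Step 2: enter (1,1), '.' pass, move right to (1,2)
Step 3: enter (1,2), '\' deflects right->down, move down to (2,2)
Step 4: enter (2,2), '.' pass, move down to (3,2)
Step 5: enter (3,2), '.' pass, move down to (4,2)
Step 6: enter (4,2), '\' deflects down->right, move right to (4,3)
Step 7: enter (4,3), '.' pass, move right to (4,4)
Step 8: enter (4,4), '.' pass, move right to (4,5)
Step 9: enter (4,5), '.' pass, move right to (4,6)
Step 10: enter (4,6), '.' pass, move right to (4,7)
Step 11: enter (4,7), '.' pass, move right to (4,8)
Step 12: at (4,8) — EXIT via right edge, pos 4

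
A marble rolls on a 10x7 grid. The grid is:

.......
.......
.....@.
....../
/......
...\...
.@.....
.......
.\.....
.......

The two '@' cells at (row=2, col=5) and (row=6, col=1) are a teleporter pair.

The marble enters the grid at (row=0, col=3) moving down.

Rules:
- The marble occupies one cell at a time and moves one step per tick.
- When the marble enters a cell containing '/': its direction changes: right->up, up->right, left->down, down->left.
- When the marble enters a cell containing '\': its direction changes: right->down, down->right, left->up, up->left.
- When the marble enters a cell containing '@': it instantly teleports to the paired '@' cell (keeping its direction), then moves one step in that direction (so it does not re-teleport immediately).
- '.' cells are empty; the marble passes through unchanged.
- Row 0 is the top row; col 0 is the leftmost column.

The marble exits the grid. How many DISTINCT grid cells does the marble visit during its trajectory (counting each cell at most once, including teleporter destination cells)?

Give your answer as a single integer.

Step 1: enter (0,3), '.' pass, move down to (1,3)
Step 2: enter (1,3), '.' pass, move down to (2,3)
Step 3: enter (2,3), '.' pass, move down to (3,3)
Step 4: enter (3,3), '.' pass, move down to (4,3)
Step 5: enter (4,3), '.' pass, move down to (5,3)
Step 6: enter (5,3), '\' deflects down->right, move right to (5,4)
Step 7: enter (5,4), '.' pass, move right to (5,5)
Step 8: enter (5,5), '.' pass, move right to (5,6)
Step 9: enter (5,6), '.' pass, move right to (5,7)
Step 10: at (5,7) — EXIT via right edge, pos 5
Distinct cells visited: 9 (path length 9)

Answer: 9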